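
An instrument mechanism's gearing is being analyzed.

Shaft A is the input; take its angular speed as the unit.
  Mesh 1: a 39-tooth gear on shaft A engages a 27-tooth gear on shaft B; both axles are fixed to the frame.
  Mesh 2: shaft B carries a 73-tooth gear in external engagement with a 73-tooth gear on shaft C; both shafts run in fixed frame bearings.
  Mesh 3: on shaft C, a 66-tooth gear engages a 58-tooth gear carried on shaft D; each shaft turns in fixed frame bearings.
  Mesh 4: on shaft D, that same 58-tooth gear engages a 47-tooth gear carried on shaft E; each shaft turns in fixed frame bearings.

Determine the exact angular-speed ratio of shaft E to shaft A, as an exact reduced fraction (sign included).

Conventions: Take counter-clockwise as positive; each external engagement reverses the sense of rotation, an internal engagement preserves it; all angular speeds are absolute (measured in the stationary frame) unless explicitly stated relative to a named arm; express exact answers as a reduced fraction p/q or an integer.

class = fixed-axis compound train [4 meshes; 4 ratios multiply, 4 sense flips]
mesh 1 [39T→27T]: running ratio 13/9, sense −
mesh 2 [73T→73T]: running ratio 13/9, sense +
mesh 3 [66T→58T]: running ratio 143/87, sense −
mesh 4 [58T→47T]: running ratio 286/141, sense +
ω_out/ω_in = 286/141

286/141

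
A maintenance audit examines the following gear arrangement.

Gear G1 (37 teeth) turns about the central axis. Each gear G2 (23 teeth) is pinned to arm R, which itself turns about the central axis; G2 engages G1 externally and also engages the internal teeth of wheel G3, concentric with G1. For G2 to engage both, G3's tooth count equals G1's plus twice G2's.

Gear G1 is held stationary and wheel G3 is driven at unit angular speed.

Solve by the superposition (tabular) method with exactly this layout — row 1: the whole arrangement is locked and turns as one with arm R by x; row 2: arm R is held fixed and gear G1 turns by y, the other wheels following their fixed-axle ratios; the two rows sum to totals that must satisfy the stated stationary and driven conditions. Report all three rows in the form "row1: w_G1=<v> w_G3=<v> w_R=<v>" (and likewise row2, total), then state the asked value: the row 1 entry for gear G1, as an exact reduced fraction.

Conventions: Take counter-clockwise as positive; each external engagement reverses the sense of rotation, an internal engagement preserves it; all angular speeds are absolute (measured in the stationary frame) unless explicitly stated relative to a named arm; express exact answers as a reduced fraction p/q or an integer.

topology: planetary set — G1 37T / G2 23T / G3 83T, arm = carrier (Willis)
row 1: whole set turns with the arm by x
row 2 — arm fixed, fixed-axis ratios: sun y, ring −(37/83)·y, arm 0
boundary: total ω_sun = x + y = 0 and total ω_ring = x − (37/83)·y = 1  ⇒  y = -83/120, x = 83/120
row 2 ring = −(37/83)·(-83/120) = 37/120
totals (row 1 + row 2): sun 83/120 + (-83/120) = 0, ring 83/120 + 37/120 = 1, arm 83/120 + 0 = 83/120
asked cell (row1, sun) = 83/120

row1: w_G1=83/120 w_G3=83/120 w_R=83/120
row2: w_G1=-83/120 w_G3=37/120 w_R=0
total: w_G1=0 w_G3=1 w_R=83/120
asked value: 83/120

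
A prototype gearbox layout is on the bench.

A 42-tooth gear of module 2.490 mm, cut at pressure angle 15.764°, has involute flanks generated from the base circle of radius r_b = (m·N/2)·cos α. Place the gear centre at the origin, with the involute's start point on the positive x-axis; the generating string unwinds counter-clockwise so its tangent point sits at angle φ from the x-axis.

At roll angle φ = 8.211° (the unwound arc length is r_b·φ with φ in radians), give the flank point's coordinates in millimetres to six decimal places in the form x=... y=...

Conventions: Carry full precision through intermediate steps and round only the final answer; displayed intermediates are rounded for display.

recognized (one wheel, involute flank): single-mesh tooth geometry, m = 2.490, N = 42
pitch radius r_p = m·N/2 = 2.490·42/2 = 52.290000
base radius r_b = r_p·cos α = 52.290000·cos 15.764° = 50.323315
roll angle φ = 8.211° = 0.14330898 rad
x = r_b·(cos φ + φ·sin φ) = 50.837421
y = r_b·(sin φ − φ·cos φ) = 0.049269

x=50.837421 y=0.049269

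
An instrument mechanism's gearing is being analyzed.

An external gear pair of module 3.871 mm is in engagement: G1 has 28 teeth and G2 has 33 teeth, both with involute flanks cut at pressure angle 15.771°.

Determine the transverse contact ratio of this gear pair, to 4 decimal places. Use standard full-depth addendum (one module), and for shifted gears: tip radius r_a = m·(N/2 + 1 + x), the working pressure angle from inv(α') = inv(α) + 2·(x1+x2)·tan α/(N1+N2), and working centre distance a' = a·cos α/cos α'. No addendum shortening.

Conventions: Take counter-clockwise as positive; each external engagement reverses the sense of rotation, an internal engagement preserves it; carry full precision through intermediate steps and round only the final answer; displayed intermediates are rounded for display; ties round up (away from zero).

1.8722

topology: single-mesh involute geometry — m = 3.871, 28T/33T pair
base radii: r_b1 = 52.153904, r_b2 = 61.467101
tip radii: r_a1 = 58.065000, r_a2 = 67.742500
no profile shift: α' = α, a' = a
action lengths: √(r_a1²−r_b1²) = 25.524783, √(r_a2²−r_b2²) = 28.475284
base pitch p_b = π·m·cos α = 11.703309
CR = (25.524783 + 28.475284 − 118.065500·sin 15.77100°)/11.703309 = 1.872177
contact ratio ≈ 1.8722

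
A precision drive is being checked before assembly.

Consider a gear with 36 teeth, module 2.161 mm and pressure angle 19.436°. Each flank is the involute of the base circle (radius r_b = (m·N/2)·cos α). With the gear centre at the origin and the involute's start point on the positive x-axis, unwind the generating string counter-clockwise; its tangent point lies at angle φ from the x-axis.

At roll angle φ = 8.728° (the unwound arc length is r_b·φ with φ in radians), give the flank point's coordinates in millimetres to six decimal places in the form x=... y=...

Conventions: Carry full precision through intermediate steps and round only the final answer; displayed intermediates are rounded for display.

x=37.104482 y=0.043121

topology: single-mesh involute geometry — m = 2.161, N = 36
pitch radius r_p = m·N/2 = 2.161·36/2 = 38.898000
base radius r_b = r_p·cos α = 38.898000·cos 19.436° = 36.681350
roll angle φ = 8.728° = 0.15233234 rad
x = r_b·(cos φ + φ·sin φ) = 37.104482
y = r_b·(sin φ − φ·cos φ) = 0.043121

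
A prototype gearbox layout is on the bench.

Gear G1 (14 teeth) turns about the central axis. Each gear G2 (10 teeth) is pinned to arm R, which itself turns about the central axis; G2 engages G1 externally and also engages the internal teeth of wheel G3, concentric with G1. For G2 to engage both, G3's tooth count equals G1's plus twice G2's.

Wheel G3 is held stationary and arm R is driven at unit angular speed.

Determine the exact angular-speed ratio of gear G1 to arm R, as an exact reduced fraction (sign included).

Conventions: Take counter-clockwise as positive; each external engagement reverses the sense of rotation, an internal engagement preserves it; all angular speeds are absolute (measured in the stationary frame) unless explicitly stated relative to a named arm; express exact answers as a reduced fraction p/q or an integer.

24/7

class = planetary set [G3 = 14+2·10 = 34; Willis about the carrier]
ring teeth: 14 + 2·10 = 34
14(ω_sun−ω_arm) = −34(ω_ring−ω_arm),  ω_ring = 0, ω_arm = 1
ω_sun = 1 − (34/14)(0−1) = 24/7
ω_out/ω_in = 24/7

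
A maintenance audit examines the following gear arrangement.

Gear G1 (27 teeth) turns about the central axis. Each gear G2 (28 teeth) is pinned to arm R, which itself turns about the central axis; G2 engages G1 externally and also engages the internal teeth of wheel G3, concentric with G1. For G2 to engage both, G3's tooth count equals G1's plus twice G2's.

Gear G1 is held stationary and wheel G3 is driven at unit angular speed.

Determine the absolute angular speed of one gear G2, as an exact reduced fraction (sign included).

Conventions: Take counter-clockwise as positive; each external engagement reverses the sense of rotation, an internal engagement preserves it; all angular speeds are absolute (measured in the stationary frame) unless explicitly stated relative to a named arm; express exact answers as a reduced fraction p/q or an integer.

topology: planetary set — G1 27T / G2 28T / G3 83T, arm = carrier (Willis)
ring teeth: 27 + 2·28 = 83
27(ω_sun−ω_arm) = −83(ω_ring−ω_arm),  ω_sun = 0, ω_ring = 1
27(0−ω_arm) = −83(1−ω_arm)  ⇒  110·ω_arm = 83  ⇒  ω_arm = 83/110
sun–planet mesh: 27·(0−83/110) = −28·(ω_p−ω_arm)  ⇒  ω_p−ω_arm = 2241/3080
ω_p = 83/110 + 2241/3080 = 83/56
exact speed ratio = 83/56

83/56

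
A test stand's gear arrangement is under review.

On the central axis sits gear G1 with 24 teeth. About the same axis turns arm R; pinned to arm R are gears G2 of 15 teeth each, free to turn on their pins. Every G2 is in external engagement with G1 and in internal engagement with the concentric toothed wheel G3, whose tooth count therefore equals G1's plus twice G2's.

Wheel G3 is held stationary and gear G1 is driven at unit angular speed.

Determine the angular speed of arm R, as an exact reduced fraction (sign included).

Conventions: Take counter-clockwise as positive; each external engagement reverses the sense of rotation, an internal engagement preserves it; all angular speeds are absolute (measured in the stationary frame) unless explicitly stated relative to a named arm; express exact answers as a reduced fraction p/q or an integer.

class = planetary set [G3 = 24+2·15 = 54; Willis about the carrier]
ring teeth: 24 + 2·15 = 54
24(ω_sun−ω_arm) = −54(ω_ring−ω_arm),  ω_ring = 0, ω_sun = 1
24(1−ω_arm) = −54(0−ω_arm)  ⇒  78·ω_arm = 24  ⇒  ω_arm = 4/13
exact speed ratio = 4/13

4/13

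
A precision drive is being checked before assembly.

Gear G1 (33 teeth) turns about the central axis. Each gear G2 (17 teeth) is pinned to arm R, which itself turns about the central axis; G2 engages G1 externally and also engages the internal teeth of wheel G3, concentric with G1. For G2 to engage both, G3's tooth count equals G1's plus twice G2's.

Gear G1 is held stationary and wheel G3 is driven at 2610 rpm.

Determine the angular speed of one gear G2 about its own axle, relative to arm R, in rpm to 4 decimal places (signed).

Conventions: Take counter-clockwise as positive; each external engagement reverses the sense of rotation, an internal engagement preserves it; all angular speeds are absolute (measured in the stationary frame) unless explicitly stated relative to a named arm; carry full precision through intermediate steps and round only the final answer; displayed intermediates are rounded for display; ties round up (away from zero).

+3394.5353 rpm

recognized (axles ride arm R): planetary set, 33/17/67 teeth
normalise by the input: solve with ω_ring = 1, then scale by 2610 rpm
ring teeth: 33 + 2·17 = 67
33(ω_sun−ω_arm) = −67(ω_ring−ω_arm),  ω_sun = 0, ω_ring = 1
33(0−ω_arm) = −67(1−ω_arm)  ⇒  100·ω_arm = 67  ⇒  ω_arm = 67/100
sun–planet mesh: 33·(0−67/100) = −17·(ω_p−ω_arm)  ⇒  ω_p−ω_arm = 2211/1700
scale: ω_p−ω_arm = 2211/1700 × 2610 rpm = +3394.5353 rpm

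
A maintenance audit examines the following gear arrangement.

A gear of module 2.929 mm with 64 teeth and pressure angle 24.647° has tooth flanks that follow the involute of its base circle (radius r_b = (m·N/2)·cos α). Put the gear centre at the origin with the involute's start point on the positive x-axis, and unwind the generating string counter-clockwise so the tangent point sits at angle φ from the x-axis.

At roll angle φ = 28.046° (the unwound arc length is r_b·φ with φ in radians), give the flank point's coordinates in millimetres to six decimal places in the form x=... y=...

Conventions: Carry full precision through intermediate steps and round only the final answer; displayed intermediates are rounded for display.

x=94.791446 y=3.251356

topology: single-mesh involute geometry — m = 2.929, N = 64
pitch radius r_p = m·N/2 = 2.929·64/2 = 93.728000
base radius r_b = r_p·cos α = 93.728000·cos 24.647° = 85.188847
roll angle φ = 28.046° = 0.48949504 rad
x = r_b·(cos φ + φ·sin φ) = 94.791446
y = r_b·(sin φ − φ·cos φ) = 3.251356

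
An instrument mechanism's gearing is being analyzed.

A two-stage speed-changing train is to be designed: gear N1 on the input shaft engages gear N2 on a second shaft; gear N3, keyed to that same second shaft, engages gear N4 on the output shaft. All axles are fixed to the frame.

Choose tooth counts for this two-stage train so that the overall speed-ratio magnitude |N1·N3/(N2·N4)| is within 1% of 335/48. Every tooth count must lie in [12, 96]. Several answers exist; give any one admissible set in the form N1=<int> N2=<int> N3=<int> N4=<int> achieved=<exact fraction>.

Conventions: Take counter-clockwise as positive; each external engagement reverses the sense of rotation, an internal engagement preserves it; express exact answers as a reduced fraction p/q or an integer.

N1=15 N2=12 N3=67 N4=12 achieved=335/48

class = fixed-axis compound train [2-stage, 335/48 wanted]
target = 335/48 in lowest terms: an exact hit needs N1·N3 = k·335 and N2·N4 = k·48 for one integer k, every count in [12, 96]; additionally prefer no 1:1 stage (N1 ≠ N2, N3 ≠ N4)
k = 1…2: no 1:1-free in-range split of k·335 and k·48 into factor pairs; take k = 3
k = 3: N1·N3 = 1005 = 15·67, N2·N4 = 144 = 12·12
achieved = 15·67/(12·12) = 335/48; |achieved − target| = 0 ≤ 67/960 ✓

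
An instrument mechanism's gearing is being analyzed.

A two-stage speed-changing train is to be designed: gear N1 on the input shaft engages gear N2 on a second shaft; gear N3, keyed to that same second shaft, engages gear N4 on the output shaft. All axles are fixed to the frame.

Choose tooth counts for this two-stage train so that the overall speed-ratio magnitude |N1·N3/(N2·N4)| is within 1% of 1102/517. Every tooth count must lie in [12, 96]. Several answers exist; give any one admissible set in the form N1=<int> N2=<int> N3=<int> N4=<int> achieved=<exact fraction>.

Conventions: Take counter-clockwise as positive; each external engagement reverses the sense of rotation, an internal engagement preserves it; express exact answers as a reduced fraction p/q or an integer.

topology: fixed-axis compound train — 2 stages, target 1102/517
target = 1102/517 in lowest terms: an exact hit needs N1·N3 = k·1102 and N2·N4 = k·517 for one integer k, every count in [12, 96]; additionally prefer no 1:1 stage (N1 ≠ N2, N3 ≠ N4)
k = 1: no 1:1-free in-range split of k·1102 and k·517 into factor pairs; take k = 2
k = 2: N1·N3 = 2204 = 29·76, N2·N4 = 1034 = 22·47
achieved = 29·76/(22·47) = 1102/517; |achieved − target| = 0 ≤ 551/25850 ✓

N1=29 N2=22 N3=76 N4=47 achieved=1102/517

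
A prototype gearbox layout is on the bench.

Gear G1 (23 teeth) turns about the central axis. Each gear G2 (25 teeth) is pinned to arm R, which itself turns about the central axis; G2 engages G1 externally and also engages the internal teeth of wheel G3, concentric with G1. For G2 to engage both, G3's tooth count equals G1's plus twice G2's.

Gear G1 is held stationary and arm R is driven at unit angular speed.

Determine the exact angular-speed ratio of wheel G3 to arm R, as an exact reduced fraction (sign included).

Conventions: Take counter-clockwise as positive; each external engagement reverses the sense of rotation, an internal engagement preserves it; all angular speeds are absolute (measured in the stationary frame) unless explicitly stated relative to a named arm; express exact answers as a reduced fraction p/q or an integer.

96/73

class = planetary set [G3 = 23+2·25 = 73; Willis about the carrier]
ring teeth: 23 + 2·25 = 73
23(ω_sun−ω_arm) = −73(ω_ring−ω_arm),  ω_sun = 0, ω_arm = 1
ω_ring = 1 − (23/73)(0−1) = 96/73
ω_out/ω_in = 96/73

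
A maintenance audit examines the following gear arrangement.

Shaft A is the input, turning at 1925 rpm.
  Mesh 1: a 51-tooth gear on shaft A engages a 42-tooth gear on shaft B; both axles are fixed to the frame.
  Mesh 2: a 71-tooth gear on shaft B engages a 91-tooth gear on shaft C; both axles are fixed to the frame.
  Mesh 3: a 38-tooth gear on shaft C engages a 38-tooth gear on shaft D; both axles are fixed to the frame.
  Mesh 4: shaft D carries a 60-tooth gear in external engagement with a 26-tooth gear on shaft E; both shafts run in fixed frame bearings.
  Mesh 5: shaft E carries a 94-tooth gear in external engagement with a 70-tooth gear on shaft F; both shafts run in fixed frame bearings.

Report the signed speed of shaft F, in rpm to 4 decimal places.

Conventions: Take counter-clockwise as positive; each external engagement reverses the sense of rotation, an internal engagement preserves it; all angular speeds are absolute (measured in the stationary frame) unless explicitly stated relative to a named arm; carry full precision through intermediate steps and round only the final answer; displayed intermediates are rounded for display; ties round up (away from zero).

class = fixed-axis compound train [5 meshes; 5 ratios multiply, 5 sense flips]
mesh 1 [51T→42T]: ω = 1925.0000×51/42 = 2337.5000 rpm, sense flips to −
mesh 2 [71T→91T]: ω = 2337.5000×71/91 = 1823.7637 rpm, sense flips to +
mesh 3 [38T→38T]: ω = 1823.7637×38/38 = 1823.7637 rpm, sense flips to −
mesh 4 [60T→26T]: ω = 1823.7637×60/26 = 4208.6855 rpm, sense flips to +
mesh 5 [94T→70T]: ω = 4208.6855×94/70 = 5651.6634 rpm, sense flips to −
signed output speed = -5651.6634 rpm

-5651.6634 rpm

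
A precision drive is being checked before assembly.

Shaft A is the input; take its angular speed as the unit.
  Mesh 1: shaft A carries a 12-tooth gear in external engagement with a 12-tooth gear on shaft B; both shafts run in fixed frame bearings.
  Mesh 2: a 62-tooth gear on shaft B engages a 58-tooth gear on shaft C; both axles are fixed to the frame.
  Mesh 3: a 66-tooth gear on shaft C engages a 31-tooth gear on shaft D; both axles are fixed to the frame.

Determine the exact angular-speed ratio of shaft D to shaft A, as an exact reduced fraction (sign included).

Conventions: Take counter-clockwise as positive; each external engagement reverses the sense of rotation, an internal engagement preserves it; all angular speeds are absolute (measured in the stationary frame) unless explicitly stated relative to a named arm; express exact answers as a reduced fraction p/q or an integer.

-66/29

class = fixed-axis compound train [3 meshes; 3 ratios multiply, 3 sense flips]
mesh 1 [12T→12T]: running ratio 1, sense −
mesh 2 [62T→58T]: running ratio 31/29, sense +
mesh 3 [66T→31T]: running ratio 66/29, sense −
ω_out/ω_in = -66/29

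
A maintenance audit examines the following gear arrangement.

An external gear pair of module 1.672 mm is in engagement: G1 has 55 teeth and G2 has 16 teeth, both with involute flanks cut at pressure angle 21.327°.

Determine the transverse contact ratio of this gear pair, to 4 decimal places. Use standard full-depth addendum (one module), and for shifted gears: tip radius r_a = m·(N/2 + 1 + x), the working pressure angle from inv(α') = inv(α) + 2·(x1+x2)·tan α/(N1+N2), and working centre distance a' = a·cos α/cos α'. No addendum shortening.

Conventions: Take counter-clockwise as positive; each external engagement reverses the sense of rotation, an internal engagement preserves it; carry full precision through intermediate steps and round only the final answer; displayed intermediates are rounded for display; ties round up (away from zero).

class = single-mesh tooth geometry [involute pair 55T × 16T, m = 1.672]
base radii: r_b1 = 42.831287, r_b2 = 12.460011
tip radii: r_a1 = 47.652000, r_a2 = 15.048000
no profile shift: α' = α, a' = a
action lengths: √(r_a1²−r_b1²) = 20.885257, √(r_a2²−r_b2²) = 8.437442
base pitch p_b = π·m·cos α = 4.893035
CR = (20.885257 + 8.437442 − 59.356000·sin 21.32700°)/4.893035 = 1.580921
contact ratio ≈ 1.5809

1.5809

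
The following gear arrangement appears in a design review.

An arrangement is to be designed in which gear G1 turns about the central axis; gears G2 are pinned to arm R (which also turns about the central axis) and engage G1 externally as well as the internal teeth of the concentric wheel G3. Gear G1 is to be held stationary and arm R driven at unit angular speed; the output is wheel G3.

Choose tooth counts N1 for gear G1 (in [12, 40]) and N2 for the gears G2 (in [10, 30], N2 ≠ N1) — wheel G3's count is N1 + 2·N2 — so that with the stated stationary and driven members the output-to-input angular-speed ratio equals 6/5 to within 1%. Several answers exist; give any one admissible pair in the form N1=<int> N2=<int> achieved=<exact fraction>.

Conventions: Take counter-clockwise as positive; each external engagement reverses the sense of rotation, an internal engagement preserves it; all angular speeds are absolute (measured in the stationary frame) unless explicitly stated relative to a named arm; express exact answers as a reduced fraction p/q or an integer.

topology: planetary set — design target 6/5, arm = carrier (Willis)
Willis with ω_sun = 0: ω_ring/ω_arm = (N1+N3)/N3; set equal to 6/5  ⇒  N3/N1 = 1/(6/5 − 1) = 5
N3 = N1 + 2·N2  ⇒  N2/N1 = (N3/N1 − 1)/2 = (5 − 1)/2 = 2
smallest multiple with N1 ≥ 12 and N2 ≥ 10: k = 12  ⇒  N1 = 12·1 = 12, N2 = 12·2 = 24 (N1 ≤ 40, N2 ≤ 30, N2 ≠ N1 ✓), N3 = 12 + 2·24 = 60
check: (N1+N3)/N3 with N1 = 12, N3 = 60 gives 6/5; |achieved − target| = 0 ≤ 3/250 ✓

N1=12 N2=24 achieved=6/5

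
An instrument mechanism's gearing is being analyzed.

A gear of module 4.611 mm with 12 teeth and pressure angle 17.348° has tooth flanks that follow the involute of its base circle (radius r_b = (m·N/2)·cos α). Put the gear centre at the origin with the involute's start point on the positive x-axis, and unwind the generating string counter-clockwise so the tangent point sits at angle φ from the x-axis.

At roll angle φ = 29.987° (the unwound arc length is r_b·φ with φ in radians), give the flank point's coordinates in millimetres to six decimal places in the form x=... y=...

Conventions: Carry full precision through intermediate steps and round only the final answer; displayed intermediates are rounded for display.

class = single-mesh tooth geometry [base-circle involute, m = 4.611, 12T]
pitch radius r_p = m·N/2 = 4.611·12/2 = 27.666000
base radius r_b = r_p·cos α = 27.666000·cos 17.348° = 26.407511
roll angle φ = 29.987° = 0.52337188 rad
x = r_b·(cos φ + φ·sin φ) = 29.780329
y = r_b·(sin φ − φ·cos φ) = 1.227706

x=29.780329 y=1.227706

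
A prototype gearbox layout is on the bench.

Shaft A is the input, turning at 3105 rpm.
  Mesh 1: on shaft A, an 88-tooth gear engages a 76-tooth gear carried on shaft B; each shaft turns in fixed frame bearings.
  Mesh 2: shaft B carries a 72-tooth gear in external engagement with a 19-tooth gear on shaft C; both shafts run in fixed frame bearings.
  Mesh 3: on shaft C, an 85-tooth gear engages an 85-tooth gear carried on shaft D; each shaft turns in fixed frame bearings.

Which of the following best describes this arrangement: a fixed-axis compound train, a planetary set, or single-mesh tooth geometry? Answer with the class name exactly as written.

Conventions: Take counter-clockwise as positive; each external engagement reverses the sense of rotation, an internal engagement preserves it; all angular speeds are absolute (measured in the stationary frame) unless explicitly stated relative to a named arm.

recognized (4 fixed axles, 3 meshes): fixed-axis compound train
classification: fixed-axis compound train

fixed-axis compound train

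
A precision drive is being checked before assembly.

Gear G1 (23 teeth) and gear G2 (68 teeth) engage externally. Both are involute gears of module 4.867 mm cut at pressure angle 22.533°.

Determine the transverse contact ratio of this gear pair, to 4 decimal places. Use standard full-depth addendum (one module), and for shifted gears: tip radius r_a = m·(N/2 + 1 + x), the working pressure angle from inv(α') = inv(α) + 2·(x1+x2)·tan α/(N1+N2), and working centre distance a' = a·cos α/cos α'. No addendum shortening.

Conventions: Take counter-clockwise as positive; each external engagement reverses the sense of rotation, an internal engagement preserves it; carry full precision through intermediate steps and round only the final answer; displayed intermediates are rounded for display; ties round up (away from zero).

class = single-mesh tooth geometry [involute pair 23T × 68T, m = 4.867]
base radii: r_b1 = 51.697654, r_b2 = 152.845239
tip radii: r_a1 = 60.837500, r_a2 = 170.345000
no profile shift: α' = α, a' = a
action lengths: √(r_a1²−r_b1²) = 32.071076, √(r_a2²−r_b2²) = 75.204734
base pitch p_b = π·m·cos α = 14.122867
CR = (32.071076 + 75.204734 − 221.448500·sin 22.53300°)/14.122867 = 1.587023
contact ratio ≈ 1.5870

1.5870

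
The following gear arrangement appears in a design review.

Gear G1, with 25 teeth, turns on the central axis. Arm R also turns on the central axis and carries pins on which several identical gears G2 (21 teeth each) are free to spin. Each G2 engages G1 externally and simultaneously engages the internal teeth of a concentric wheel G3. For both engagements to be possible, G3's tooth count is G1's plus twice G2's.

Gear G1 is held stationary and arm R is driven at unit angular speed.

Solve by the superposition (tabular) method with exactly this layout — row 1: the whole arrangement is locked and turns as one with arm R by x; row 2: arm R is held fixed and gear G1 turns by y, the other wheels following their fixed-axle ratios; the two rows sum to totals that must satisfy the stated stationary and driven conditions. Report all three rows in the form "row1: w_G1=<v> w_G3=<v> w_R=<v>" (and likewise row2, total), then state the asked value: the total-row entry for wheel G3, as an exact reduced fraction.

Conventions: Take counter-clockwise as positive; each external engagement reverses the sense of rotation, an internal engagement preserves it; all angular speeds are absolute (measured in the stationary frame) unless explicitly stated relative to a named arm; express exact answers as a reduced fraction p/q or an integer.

planetary set (25T centre, 21T on arm, 67T internal) — Willis relation
row 1: whole set turns with the arm by x
row 2 — arm fixed, fixed-axis ratios: sun y, ring −(25/67)·y, arm 0
boundary: total ω_sun = x + y = 0 and total ω_arm = x = 1  ⇒  y = -1, x = 1
row 2 ring = −(25/67)·(-1) = 25/67
totals (row 1 + row 2): sun 1 + (-1) = 0, ring 1 + 25/67 = 92/67, arm 1 + 0 = 1
asked cell (total, ring) = 92/67

row1: w_G1=1 w_G3=1 w_R=1
row2: w_G1=-1 w_G3=25/67 w_R=0
total: w_G1=0 w_G3=92/67 w_R=1
asked value: 92/67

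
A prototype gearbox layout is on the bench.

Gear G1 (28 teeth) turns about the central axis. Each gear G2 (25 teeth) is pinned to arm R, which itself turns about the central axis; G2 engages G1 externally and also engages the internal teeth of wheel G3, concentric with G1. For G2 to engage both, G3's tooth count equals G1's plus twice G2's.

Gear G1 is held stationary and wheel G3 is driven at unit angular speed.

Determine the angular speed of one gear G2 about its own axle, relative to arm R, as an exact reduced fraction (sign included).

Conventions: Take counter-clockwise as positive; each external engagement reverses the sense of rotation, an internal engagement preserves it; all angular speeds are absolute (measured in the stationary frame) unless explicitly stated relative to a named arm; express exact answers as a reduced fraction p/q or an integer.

class = planetary set [G3 = 28+2·25 = 78; Willis about the carrier]
ring teeth: 28 + 2·25 = 78
28(ω_sun−ω_arm) = −78(ω_ring−ω_arm),  ω_sun = 0, ω_ring = 1
28(0−ω_arm) = −78(1−ω_arm)  ⇒  106·ω_arm = 78  ⇒  ω_arm = 39/53
sun–planet mesh: 28·(0−39/53) = −25·(ω_p−ω_arm)  ⇒  ω_p−ω_arm = 1092/1325
exact speed ratio = 1092/1325

1092/1325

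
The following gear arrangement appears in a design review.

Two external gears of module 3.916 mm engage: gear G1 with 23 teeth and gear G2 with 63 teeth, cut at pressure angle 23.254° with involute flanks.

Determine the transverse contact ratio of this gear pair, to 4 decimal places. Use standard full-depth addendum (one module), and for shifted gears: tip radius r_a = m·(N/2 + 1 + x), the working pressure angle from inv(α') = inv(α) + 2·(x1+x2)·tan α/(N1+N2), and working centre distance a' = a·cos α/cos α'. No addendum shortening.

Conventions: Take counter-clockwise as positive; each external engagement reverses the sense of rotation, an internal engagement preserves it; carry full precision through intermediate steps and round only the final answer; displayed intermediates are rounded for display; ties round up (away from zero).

1.5556

class = single-mesh tooth geometry [involute pair 23T × 63T, m = 3.916]
base radii: r_b1 = 41.375602, r_b2 = 113.333171
tip radii: r_a1 = 48.950000, r_a2 = 127.270000
no profile shift: α' = α, a' = a
action lengths: √(r_a1²−r_b1²) = 26.156491, √(r_a2²−r_b2²) = 57.907212
base pitch p_b = π·m·cos α = 11.303069
CR = (26.156491 + 57.907212 − 168.388000·sin 23.25400°)/11.303069 = 1.555575
contact ratio ≈ 1.5556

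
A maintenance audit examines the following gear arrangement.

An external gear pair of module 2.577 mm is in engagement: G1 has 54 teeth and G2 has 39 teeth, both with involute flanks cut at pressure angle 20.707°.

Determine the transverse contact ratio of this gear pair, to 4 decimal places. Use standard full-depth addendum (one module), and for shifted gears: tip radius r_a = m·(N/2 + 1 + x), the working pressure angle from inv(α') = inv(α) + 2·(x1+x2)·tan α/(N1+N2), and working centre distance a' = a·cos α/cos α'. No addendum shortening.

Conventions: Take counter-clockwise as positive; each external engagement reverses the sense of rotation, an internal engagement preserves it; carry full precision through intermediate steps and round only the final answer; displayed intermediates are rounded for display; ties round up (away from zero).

class = single-mesh tooth geometry [involute pair 54T × 39T, m = 2.577]
base radii: r_b1 = 65.084255, r_b2 = 47.005295
tip radii: r_a1 = 72.156000, r_a2 = 52.828500
no profile shift: α' = α, a' = a
action lengths: √(r_a1²−r_b1²) = 31.153300, √(r_a2²−r_b2²) = 24.111255
base pitch p_b = π·m·cos α = 7.572897
CR = (31.153300 + 24.111255 − 119.830500·sin 20.70700°)/7.572897 = 1.702624
contact ratio ≈ 1.7026

1.7026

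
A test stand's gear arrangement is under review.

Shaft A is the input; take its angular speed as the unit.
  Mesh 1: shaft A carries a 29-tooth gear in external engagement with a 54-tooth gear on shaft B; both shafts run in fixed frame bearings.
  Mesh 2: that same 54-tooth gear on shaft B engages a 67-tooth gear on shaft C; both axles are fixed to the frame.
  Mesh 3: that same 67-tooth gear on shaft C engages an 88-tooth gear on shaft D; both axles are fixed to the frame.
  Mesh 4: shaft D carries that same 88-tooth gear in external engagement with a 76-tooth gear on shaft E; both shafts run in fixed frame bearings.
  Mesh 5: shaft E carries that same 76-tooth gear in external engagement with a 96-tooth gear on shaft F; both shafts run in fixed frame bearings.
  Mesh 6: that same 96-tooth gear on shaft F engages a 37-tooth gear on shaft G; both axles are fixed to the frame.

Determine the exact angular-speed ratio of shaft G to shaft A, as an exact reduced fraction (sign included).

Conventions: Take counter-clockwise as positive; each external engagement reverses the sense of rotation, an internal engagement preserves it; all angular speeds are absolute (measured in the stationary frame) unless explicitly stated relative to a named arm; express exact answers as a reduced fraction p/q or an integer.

class = fixed-axis compound train [6 meshes; 6 ratios multiply, 6 sense flips]
mesh 1 [29T→54T]: running ratio 29/54, sense −
mesh 2 [54T→67T]: running ratio 29/67, sense +
mesh 3 [67T→88T]: running ratio 29/88, sense −
mesh 4 [88T→76T]: running ratio 29/76, sense +
mesh 5 [76T→96T]: running ratio 29/96, sense −
mesh 6 [96T→37T]: running ratio 29/37, sense +
ω_out/ω_in = 29/37

29/37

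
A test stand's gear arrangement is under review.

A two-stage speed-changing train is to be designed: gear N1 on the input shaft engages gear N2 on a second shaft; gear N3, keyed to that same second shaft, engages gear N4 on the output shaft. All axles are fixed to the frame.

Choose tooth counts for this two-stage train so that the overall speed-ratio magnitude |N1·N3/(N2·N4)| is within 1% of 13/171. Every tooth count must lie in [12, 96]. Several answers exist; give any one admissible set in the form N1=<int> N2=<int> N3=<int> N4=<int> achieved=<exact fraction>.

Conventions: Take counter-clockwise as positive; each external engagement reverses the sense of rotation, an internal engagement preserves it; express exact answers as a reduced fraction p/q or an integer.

design class (target 13/171): fixed-axis compound train
target = 13/171 in lowest terms: an exact hit needs N1·N3 = k·13 and N2·N4 = k·171 for one integer k, every count in [12, 96]; additionally prefer no 1:1 stage (N1 ≠ N2, N3 ≠ N4)
k = 1…11: no 1:1-free in-range split of k·13 and k·171 into factor pairs; take k = 12
k = 12: N1·N3 = 156 = 12·13, N2·N4 = 2052 = 27·76
achieved = 12·13/(27·76) = 13/171; |achieved − target| = 0 ≤ 13/17100 ✓

N1=12 N2=27 N3=13 N4=76 achieved=13/171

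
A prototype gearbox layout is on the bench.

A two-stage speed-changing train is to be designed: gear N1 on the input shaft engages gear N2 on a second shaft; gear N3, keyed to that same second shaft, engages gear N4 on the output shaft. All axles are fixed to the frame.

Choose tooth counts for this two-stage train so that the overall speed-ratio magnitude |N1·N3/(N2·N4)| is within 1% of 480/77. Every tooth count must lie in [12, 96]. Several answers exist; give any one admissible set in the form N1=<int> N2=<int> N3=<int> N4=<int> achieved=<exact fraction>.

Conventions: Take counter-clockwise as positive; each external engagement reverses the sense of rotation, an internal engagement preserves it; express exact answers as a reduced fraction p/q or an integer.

N1=20 N2=14 N3=96 N4=22 achieved=480/77

2-stage fixed-axis compound train for ratio 480/77
target = 480/77 in lowest terms: an exact hit needs N1·N3 = k·480 and N2·N4 = k·77 for one integer k, every count in [12, 96]; additionally prefer no 1:1 stage (N1 ≠ N2, N3 ≠ N4)
k = 1…3: no 1:1-free in-range split of k·480 and k·77 into factor pairs; take k = 4
k = 4: N1·N3 = 1920 = 20·96, N2·N4 = 308 = 14·22
achieved = 20·96/(14·22) = 480/77; |achieved − target| = 0 ≤ 24/385 ✓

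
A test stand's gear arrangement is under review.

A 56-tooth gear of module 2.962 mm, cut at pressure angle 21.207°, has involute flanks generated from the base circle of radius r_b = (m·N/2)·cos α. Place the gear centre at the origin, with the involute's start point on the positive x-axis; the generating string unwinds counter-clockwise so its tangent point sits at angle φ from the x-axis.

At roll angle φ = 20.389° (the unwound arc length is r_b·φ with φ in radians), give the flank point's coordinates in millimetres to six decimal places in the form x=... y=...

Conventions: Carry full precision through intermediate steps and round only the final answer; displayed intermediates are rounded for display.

x=82.061242 y=1.146775

recognized (one wheel, involute flank): single-mesh tooth geometry, m = 2.962, N = 56
pitch radius r_p = m·N/2 = 2.962·56/2 = 82.936000
base radius r_b = r_p·cos α = 82.936000·cos 21.207° = 77.319542
roll angle φ = 20.389° = 0.35585518 rad
x = r_b·(cos φ + φ·sin φ) = 82.061242
y = r_b·(sin φ − φ·cos φ) = 1.146775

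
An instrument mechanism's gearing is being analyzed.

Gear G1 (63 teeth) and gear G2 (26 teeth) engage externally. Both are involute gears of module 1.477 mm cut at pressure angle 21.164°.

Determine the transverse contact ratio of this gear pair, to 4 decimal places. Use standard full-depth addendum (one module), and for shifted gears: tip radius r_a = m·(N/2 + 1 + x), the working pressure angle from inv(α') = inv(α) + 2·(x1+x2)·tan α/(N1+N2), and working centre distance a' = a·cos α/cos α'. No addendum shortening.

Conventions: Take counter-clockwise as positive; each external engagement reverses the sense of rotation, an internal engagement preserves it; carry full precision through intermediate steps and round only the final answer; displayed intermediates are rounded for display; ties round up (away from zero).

1.6522

recognized (one external pair, fixed centres): single-mesh tooth geometry, m = 1.477, N1 = 63, N2 = 26
base radii: r_b1 = 43.387394, r_b2 = 17.905909
tip radii: r_a1 = 48.002500, r_a2 = 20.678000
no profile shift: α' = α, a' = a
action lengths: √(r_a1²−r_b1²) = 20.537139, √(r_a2²−r_b2²) = 10.342056
base pitch p_b = π·m·cos α = 4.327159
CR = (20.537139 + 10.342056 − 65.726500·sin 21.16400°)/4.327159 = 1.652212
contact ratio ≈ 1.6522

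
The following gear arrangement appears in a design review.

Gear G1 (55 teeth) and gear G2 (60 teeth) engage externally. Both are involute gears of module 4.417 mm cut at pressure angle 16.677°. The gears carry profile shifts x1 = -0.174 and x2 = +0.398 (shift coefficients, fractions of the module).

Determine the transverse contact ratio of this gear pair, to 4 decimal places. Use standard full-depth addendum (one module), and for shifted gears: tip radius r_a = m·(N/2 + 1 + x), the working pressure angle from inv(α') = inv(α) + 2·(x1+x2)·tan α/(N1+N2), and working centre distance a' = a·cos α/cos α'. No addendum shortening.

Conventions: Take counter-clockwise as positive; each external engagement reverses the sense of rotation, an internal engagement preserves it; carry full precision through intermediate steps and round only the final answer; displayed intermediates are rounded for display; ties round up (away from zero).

1.9300

single-mesh involute tooth geometry (55T engaging 60T at module 4.417)
base radii: r_b1 = 116.358306, r_b2 = 126.936334
tip radii: r_a1 = 125.115942, r_a2 = 138.684966
inv(α') = inv(16.677°) + 2·(-0.174+0.398)·tan α/(55+60) = 0.00967536  ⇒  α' = 17.38929°
a' = a·cos α / cos α' = 253.9775·cos 16.677°/cos 17.38929° = 254.946663
action lengths: √(r_a1²−r_b1²) = 45.986340, √(r_a2²−r_b2²) = 55.863108
base pitch p_b = π·m·cos α = 13.292742
CR = (45.986340 + 55.863108 − 254.946663·sin 17.38929°)/13.292742 = 1.930038
contact ratio ≈ 1.9300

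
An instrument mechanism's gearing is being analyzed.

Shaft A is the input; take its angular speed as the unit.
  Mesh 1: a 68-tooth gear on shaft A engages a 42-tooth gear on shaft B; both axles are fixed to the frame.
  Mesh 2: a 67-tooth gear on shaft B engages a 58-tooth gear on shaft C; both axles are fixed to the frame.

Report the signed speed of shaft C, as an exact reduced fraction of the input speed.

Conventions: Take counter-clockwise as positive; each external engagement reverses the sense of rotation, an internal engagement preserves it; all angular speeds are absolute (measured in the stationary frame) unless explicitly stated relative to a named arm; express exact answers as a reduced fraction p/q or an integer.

2-mesh fixed-axis compound train (all bearings frame-fixed)
mesh 1 [68T→42T]: |ω|/ω_in = 1×68/42 = 34/21, sense flips to −
mesh 2 [67T→58T]: |ω|/ω_in = (34/21)×67/58 = 1139/609, sense flips to +
signed output speed (× input speed) = 1139/609

1139/609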